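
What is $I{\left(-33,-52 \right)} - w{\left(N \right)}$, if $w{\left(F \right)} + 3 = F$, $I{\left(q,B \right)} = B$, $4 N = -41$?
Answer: $- \frac{155}{4} \approx -38.75$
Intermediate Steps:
$N = - \frac{41}{4}$ ($N = \frac{1}{4} \left(-41\right) = - \frac{41}{4} \approx -10.25$)
$w{\left(F \right)} = -3 + F$
$I{\left(-33,-52 \right)} - w{\left(N \right)} = -52 - \left(-3 - \frac{41}{4}\right) = -52 - - \frac{53}{4} = -52 + \frac{53}{4} = - \frac{155}{4}$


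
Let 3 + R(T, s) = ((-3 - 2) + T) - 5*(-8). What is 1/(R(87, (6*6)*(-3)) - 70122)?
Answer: -1/70003 ≈ -1.4285e-5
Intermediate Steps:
R(T, s) = 32 + T (R(T, s) = -3 + (((-3 - 2) + T) - 5*(-8)) = -3 + ((-5 + T) + 40) = -3 + (35 + T) = 32 + T)
1/(R(87, (6*6)*(-3)) - 70122) = 1/((32 + 87) - 70122) = 1/(119 - 70122) = 1/(-70003) = -1/70003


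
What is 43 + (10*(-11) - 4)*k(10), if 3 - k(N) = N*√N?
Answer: -299 + 1140*√10 ≈ 3306.0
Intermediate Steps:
k(N) = 3 - N^(3/2) (k(N) = 3 - N*√N = 3 - N^(3/2))
43 + (10*(-11) - 4)*k(10) = 43 + (10*(-11) - 4)*(3 - 10^(3/2)) = 43 + (-110 - 4)*(3 - 10*√10) = 43 - 114*(3 - 10*√10) = 43 + (-342 + 1140*√10) = -299 + 1140*√10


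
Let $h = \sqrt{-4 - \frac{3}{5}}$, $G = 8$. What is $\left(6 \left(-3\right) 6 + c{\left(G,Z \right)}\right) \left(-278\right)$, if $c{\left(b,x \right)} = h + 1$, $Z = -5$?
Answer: $29746 - \frac{278 i \sqrt{115}}{5} \approx 29746.0 - 596.24 i$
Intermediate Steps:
$h = \frac{i \sqrt{115}}{5}$ ($h = \sqrt{-4 - \frac{3}{5}} = \sqrt{- \frac{23}{5}} = \frac{i \sqrt{115}}{5} \approx 2.1448 i$)
$c{\left(b,x \right)} = 1 + \frac{i \sqrt{115}}{5}$ ($c{\left(b,x \right)} = \frac{i \sqrt{115}}{5} + 1 = 1 + \frac{i \sqrt{115}}{5}$)
$\left(6 \left(-3\right) 6 + c{\left(G,Z \right)}\right) \left(-278\right) = \left(6 \left(-3\right) 6 + \left(1 + \frac{i \sqrt{115}}{5}\right)\right) \left(-278\right) = \left(\left(-18\right) 6 + \left(1 + \frac{i \sqrt{115}}{5}\right)\right) \left(-278\right) = \left(-108 + \left(1 + \frac{i \sqrt{115}}{5}\right)\right) \left(-278\right) = \left(-107 + \frac{i \sqrt{115}}{5}\right) \left(-278\right) = 29746 - \frac{278 i \sqrt{115}}{5}$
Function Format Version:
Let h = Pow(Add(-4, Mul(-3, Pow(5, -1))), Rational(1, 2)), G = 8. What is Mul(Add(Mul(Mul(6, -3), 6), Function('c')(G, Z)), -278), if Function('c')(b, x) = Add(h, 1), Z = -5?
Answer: Add(29746, Mul(Rational(-278, 5), I, Pow(115, Rational(1, 2)))) ≈ Add(29746., Mul(-596.24, I))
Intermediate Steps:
h = Mul(Rational(1, 5), I, Pow(115, Rational(1, 2))) (h = Pow(Add(-4, Mul(-3, Rational(1, 5))), Rational(1, 2)) = Pow(Add(-4, Rational(-3, 5)), Rational(1, 2)) = Pow(Rational(-23, 5), Rational(1, 2)) = Mul(Rational(1, 5), I, Pow(115, Rational(1, 2))) ≈ Mul(2.1448, I))
Function('c')(b, x) = Add(1, Mul(Rational(1, 5), I, Pow(115, Rational(1, 2)))) (Function('c')(b, x) = Add(Mul(Rational(1, 5), I, Pow(115, Rational(1, 2))), 1) = Add(1, Mul(Rational(1, 5), I, Pow(115, Rational(1, 2)))))
Mul(Add(Mul(Mul(6, -3), 6), Function('c')(G, Z)), -278) = Mul(Add(Mul(Mul(6, -3), 6), Add(1, Mul(Rational(1, 5), I, Pow(115, Rational(1, 2))))), -278) = Mul(Add(Mul(-18, 6), Add(1, Mul(Rational(1, 5), I, Pow(115, Rational(1, 2))))), -278) = Mul(Add(-108, Add(1, Mul(Rational(1, 5), I, Pow(115, Rational(1, 2))))), -278) = Mul(Add(-107, Mul(Rational(1, 5), I, Pow(115, Rational(1, 2)))), -278) = Add(29746, Mul(Rational(-278, 5), I, Pow(115, Rational(1, 2))))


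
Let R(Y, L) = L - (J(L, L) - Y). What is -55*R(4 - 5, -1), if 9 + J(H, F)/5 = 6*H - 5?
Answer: -5390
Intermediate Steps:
J(H, F) = -70 + 30*H (J(H, F) = -45 + 5*(6*H - 5) = -45 + 5*(-5 + 6*H) = -45 + (-25 + 30*H) = -70 + 30*H)
R(Y, L) = 70 + Y - 29*L (R(Y, L) = L - ((-70 + 30*L) - Y) = L - (-70 - Y + 30*L) = L + (70 + Y - 30*L) = 70 + Y - 29*L)
-55*R(4 - 5, -1) = -55*(70 + (4 - 5) - 29*(-1)) = -55*(70 - 1 + 29) = -55*98 = -5390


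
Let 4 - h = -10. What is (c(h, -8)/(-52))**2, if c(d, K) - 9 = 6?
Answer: 225/2704 ≈ 0.083210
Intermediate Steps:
h = 14 (h = 4 - 1*(-10) = 4 + 10 = 14)
c(d, K) = 15 (c(d, K) = 9 + 6 = 15)
(c(h, -8)/(-52))**2 = (15/(-52))**2 = (15*(-1/52))**2 = (-15/52)**2 = 225/2704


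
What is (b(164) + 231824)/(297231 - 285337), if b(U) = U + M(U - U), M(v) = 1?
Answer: 231989/11894 ≈ 19.505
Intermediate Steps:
b(U) = 1 + U (b(U) = U + 1 = 1 + U)
(b(164) + 231824)/(297231 - 285337) = ((1 + 164) + 231824)/(297231 - 285337) = (165 + 231824)/11894 = 231989*(1/11894) = 231989/11894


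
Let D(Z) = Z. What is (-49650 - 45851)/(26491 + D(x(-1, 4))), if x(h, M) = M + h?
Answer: -95501/26494 ≈ -3.6046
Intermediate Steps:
(-49650 - 45851)/(26491 + D(x(-1, 4))) = (-49650 - 45851)/(26491 + (4 - 1)) = -95501/(26491 + 3) = -95501/26494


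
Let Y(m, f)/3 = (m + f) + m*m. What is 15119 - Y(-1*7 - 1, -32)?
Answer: 15047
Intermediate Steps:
Y(m, f) = 3*f + 3*m + 3*m² (Y(m, f) = 3*((m + f) + m*m) = 3*((f + m) + m²) = 3*(f + m + m²) = 3*f + 3*m + 3*m²)
15119 - Y(-1*7 - 1, -32) = 15119 - (3*(-32) + 3*(-1*7 - 1) + 3*(-1*7 - 1)²) = 15119 - (-96 + 3*(-7 - 1) + 3*(-7 - 1)²) = 15119 - (-96 + 3*(-8) + 3*(-8)²) = 15119 - (-96 - 24 + 3*64) = 15119 - (-96 - 24 + 192) = 15119 - 1*72 = 15119 - 72 = 15047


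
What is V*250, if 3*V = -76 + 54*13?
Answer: 156500/3 ≈ 52167.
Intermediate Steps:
V = 626/3 (V = (-76 + 54*13)/3 = (-76 + 702)/3 = (⅓)*626 = 626/3 ≈ 208.67)
V*250 = (626/3)*250 = 156500/3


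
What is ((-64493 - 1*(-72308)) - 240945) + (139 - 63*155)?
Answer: -242756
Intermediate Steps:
((-64493 - 1*(-72308)) - 240945) + (139 - 63*155) = ((-64493 + 72308) - 240945) + (139 - 9765) = (7815 - 240945) - 9626 = -233130 - 9626 = -242756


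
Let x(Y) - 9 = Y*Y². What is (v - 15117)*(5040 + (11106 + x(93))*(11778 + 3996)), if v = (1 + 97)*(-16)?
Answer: -214623499240080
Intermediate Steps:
v = -1568 (v = 98*(-16) = -1568)
x(Y) = 9 + Y³ (x(Y) = 9 + Y*Y² = 9 + Y³)
(v - 15117)*(5040 + (11106 + x(93))*(11778 + 3996)) = (-1568 - 15117)*(5040 + (11106 + (9 + 93³))*(11778 + 3996)) = -16685*(5040 + (11106 + (9 + 804357))*15774) = -16685*(5040 + (11106 + 804366)*15774) = -16685*(5040 + 815472*15774) = -16685*(5040 + 12863255328) = -16685*12863260368 = -214623499240080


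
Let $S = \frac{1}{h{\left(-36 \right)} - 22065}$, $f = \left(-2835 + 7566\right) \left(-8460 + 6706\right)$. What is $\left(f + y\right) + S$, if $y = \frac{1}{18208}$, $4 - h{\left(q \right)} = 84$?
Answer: $- \frac{3345957855287903}{403216160} \approx -8.2982 \cdot 10^{6}$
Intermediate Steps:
$h{\left(q \right)} = -80$ ($h{\left(q \right)} = 4 - 84 = -80$)
$y = \frac{1}{18208} \approx 5.4921 \cdot 10^{-5}$
$f = -8298174$ ($f = 4731 \left(-1754\right) = -8298174$)
$S = - \frac{1}{22145}$ ($S = \frac{1}{-80 - 22065} = \frac{1}{-22145} = - \frac{1}{22145} \approx -4.5157 \cdot 10^{-5}$)
$\left(f + y\right) + S = \left(-8298174 + \frac{1}{18208}\right) - \frac{1}{22145} = - \frac{151093152191}{18208} - \frac{1}{22145} = - \frac{3345957855287903}{403216160}$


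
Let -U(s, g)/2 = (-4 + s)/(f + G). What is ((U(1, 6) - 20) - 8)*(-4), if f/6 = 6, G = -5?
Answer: 3448/31 ≈ 111.23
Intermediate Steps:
f = 36 (f = 6*6 = 36)
U(s, g) = 8/31 - 2*s/31 (U(s, g) = -2*(-4 + s)/(36 - 5) = -2*(-4 + s)/31 = -2*(-4/31 + s/31) = 8/31 - 2*s/31)
((U(1, 6) - 20) - 8)*(-4) = (((8/31 - 2/31*1) - 20) - 8)*(-4) = (((8/31 - 2/31) - 20) - 8)*(-4) = ((6/31 - 20) - 8)*(-4) = (-614/31 - 8)*(-4) = -862/31*(-4) = 3448/31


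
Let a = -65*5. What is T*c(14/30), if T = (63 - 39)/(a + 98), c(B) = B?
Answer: -56/1135 ≈ -0.049339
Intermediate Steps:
a = -325
T = -24/227 (T = (63 - 39)/(-325 + 98) = 24/(-227) = 24*(-1/227) = -24/227 ≈ -0.10573)
T*c(14/30) = -336/(227*30) = -24/227*7/15 = -56/1135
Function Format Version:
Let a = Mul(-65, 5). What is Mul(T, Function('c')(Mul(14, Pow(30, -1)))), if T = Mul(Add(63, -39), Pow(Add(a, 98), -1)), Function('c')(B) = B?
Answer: Rational(-56, 1135) ≈ -0.049339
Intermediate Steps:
a = -325
T = Rational(-24, 227) (T = Mul(Add(63, -39), Pow(Add(-325, 98), -1)) = Mul(24, Pow(-227, -1)) = Mul(24, Rational(-1, 227)) = Rational(-24, 227) ≈ -0.10573)
Mul(T, Function('c')(Mul(14, Pow(30, -1)))) = Mul(Rational(-24, 227), Mul(14, Pow(30, -1))) = Mul(Rational(-24, 227), Mul(14, Rational(1, 30))) = Mul(Rational(-24, 227), Rational(7, 15)) = Rational(-56, 1135)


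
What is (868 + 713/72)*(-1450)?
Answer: -45826525/36 ≈ -1.2730e+6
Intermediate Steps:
(868 + 713/72)*(-1450) = (63209/72)*(-1450) = -45826525/36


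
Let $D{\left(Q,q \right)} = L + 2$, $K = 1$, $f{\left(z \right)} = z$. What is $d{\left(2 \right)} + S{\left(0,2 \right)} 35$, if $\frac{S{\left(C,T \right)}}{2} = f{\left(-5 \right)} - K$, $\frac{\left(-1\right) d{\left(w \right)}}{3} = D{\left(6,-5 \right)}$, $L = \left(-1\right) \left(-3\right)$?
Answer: $-435$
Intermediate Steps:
$L = 3$
$D{\left(Q,q \right)} = 5$ ($D{\left(Q,q \right)} = 3 + 2 = 5$)
$d{\left(w \right)} = -15$ ($d{\left(w \right)} = \left(-3\right) 5 = -15$)
$S{\left(C,T \right)} = -12$ ($S{\left(C,T \right)} = 2 \left(-5 - 1\right) = 2 \left(-6\right) = -12$)
$d{\left(2 \right)} + S{\left(0,2 \right)} 35 = -15 - 420 = -435$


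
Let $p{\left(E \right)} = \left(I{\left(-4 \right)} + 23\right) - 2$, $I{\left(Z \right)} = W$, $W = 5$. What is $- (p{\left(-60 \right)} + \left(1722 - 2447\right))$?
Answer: $699$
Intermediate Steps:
$I{\left(Z \right)} = 5$
$p{\left(E \right)} = 26$ ($p{\left(E \right)} = \left(5 + 23\right) - 2 = 28 - 2 = 26$)
$- (p{\left(-60 \right)} + \left(1722 - 2447\right)) = - (26 + \left(1722 - 2447\right)) = - (26 - 725) = \left(-1\right) \left(-699\right) = 699$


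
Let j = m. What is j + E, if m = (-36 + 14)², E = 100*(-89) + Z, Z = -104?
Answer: -8520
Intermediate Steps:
E = -9004 (E = 100*(-89) - 104 = -8900 - 104 = -9004)
m = 484 (m = (-22)² = 484)
j = 484
j + E = 484 - 9004 = -8520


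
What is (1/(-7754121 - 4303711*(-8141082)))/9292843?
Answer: 1/912220772894452118832 ≈ 1.0962e-21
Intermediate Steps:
(1/(-7754121 - 4303711*(-8141082)))/9292843 = (-1/8141082/(-12057832))*(1/9292843) = -1/12057832*(-1/8141082)*(1/9292843) = (1/98163799054224)*(1/9292843) = 1/912220772894452118832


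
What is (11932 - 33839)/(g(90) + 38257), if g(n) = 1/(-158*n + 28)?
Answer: -310904144/542943343 ≈ -0.57263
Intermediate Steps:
g(n) = 1/(28 - 158*n)
(11932 - 33839)/(g(90) + 38257) = (11932 - 33839)/(-1/(-28 + 158*90) + 38257) = -21907/(-1/(-28 + 14220) + 38257) = -21907/(-1/14192 + 38257) = -21907/542943343/14192 = -21907*14192/542943343 = -310904144/542943343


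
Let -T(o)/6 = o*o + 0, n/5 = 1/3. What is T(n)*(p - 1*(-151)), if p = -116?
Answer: -1750/3 ≈ -583.33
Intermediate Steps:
n = 5/3 ≈ 1.6667
T(o) = -6*o² (T(o) = -6*(o*o + 0) = -6*(o² + 0) = -6*o²)
T(n)*(p - 1*(-151)) = (-6*(5/3)²)*(-116 - 1*(-151)) = (-6*25/9)*(-116 + 151) = -50/3*35 = -1750/3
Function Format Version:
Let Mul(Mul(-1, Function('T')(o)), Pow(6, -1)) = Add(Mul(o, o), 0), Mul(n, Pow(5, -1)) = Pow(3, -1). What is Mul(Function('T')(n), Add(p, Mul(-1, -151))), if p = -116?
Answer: Rational(-1750, 3) ≈ -583.33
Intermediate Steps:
n = Rational(5, 3) (n = Mul(5, Pow(3, -1)) = Mul(5, Rational(1, 3)) = Rational(5, 3) ≈ 1.6667)
Function('T')(o) = Mul(-6, Pow(o, 2)) (Function('T')(o) = Mul(-6, Add(Mul(o, o), 0)) = Mul(-6, Add(Pow(o, 2), 0)) = Mul(-6, Pow(o, 2)))
Mul(Function('T')(n), Add(p, Mul(-1, -151))) = Mul(Mul(-6, Pow(Rational(5, 3), 2)), Add(-116, Mul(-1, -151))) = Mul(Mul(-6, Rational(25, 9)), Add(-116, 151)) = Mul(Rational(-50, 3), 35) = Rational(-1750, 3)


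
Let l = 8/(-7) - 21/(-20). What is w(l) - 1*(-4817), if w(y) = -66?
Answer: 4751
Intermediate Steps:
l = -13/140 (l = 8*(-1/7) - 21*(-1/20) = -8/7 + 21/20 = -13/140 ≈ -0.092857)
w(l) - 1*(-4817) = -66 - 1*(-4817) = -66 + 4817 = 4751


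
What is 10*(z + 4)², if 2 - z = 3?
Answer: 90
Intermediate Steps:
z = -1 (z = 2 - 1*3 = 2 - 3 = -1)
10*(z + 4)² = 10*(-1 + 4)² = 10*3² = 10*9 = 90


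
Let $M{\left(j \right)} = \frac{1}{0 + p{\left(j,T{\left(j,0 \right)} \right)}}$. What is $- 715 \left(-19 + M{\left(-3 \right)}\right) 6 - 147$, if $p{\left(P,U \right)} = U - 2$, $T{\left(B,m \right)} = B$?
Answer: $82221$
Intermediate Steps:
$p{\left(P,U \right)} = -2 + U$
$M{\left(j \right)} = \frac{1}{-2 + j}$ ($M{\left(j \right)} = \frac{1}{0 + \left(-2 + j\right)} = \frac{1}{-2 + j}$)
$- 715 \left(-19 + M{\left(-3 \right)}\right) 6 - 147 = - 715 \left(-19 + \frac{1}{-2 - 3}\right) 6 - 147 = - 715 \left(-19 + \frac{1}{-5}\right) 6 - 147 = - 715 \left(-19 - \frac{1}{5}\right) 6 - 147 = - 715 \left(\left(- \frac{96}{5}\right) 6\right) - 147 = \left(-715\right) \left(- \frac{576}{5}\right) - 147 = 82368 - 147 = 82221$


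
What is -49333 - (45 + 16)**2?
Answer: -53054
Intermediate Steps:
-49333 - (45 + 16)**2 = -49333 - 1*61**2 = -49333 - 1*3721 = -49333 - 3721 = -53054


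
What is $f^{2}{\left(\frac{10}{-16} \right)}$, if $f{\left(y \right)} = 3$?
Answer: $9$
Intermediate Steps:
$f^{2}{\left(\frac{10}{-16} \right)} = 3^{2} = 9$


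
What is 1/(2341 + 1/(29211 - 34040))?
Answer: 4829/11304688 ≈ 0.00042717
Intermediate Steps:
1/(2341 + 1/(29211 - 34040)) = 1/(2341 + 1/(-4829)) = 1/(2341 - 1/4829) = 1/(11304688/4829) = 4829/11304688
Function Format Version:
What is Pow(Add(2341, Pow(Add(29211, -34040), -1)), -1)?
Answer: Rational(4829, 11304688) ≈ 0.00042717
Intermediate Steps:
Pow(Add(2341, Pow(Add(29211, -34040), -1)), -1) = Pow(Add(2341, Pow(-4829, -1)), -1) = Pow(Add(2341, Rational(-1, 4829)), -1) = Pow(Rational(11304688, 4829), -1) = Rational(4829, 11304688)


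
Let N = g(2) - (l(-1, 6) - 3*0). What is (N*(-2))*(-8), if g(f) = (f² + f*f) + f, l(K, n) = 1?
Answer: 144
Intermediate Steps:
g(f) = f + 2*f² (g(f) = (f² + f²) + f = 2*f² + f = f + 2*f²)
N = 9 (N = 2*(1 + 2*2) - (1 - 3*0) = 2*(1 + 4) - (1 + 0) = 2*5 - 1*1 = 10 - 1 = 9)
(N*(-2))*(-8) = (9*(-2))*(-8) = -18*(-8) = 144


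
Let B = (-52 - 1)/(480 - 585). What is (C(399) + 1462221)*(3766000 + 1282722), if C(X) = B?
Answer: 110735248199468/15 ≈ 7.3824e+12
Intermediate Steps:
B = 53/105 (B = -53/(-105) = -53*(-1/105) = 53/105 ≈ 0.50476)
C(X) = 53/105
(C(399) + 1462221)*(3766000 + 1282722) = (53/105 + 1462221)*(3766000 + 1282722) = (153533258/105)*5048722 = 110735248199468/15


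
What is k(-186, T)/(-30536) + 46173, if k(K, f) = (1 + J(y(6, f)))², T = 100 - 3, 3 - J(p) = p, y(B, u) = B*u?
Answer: 352401161/7634 ≈ 46162.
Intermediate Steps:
J(p) = 3 - p
T = 97
k(K, f) = (4 - 6*f)² (k(K, f) = (1 + (3 - 6*f))² = (4 - 6*f)²)
k(-186, T)/(-30536) + 46173 = (4*(-2 + 3*97)²)/(-30536) + 46173 = (4*(-2 + 291)²)*(-1/30536) + 46173 = (4*289²)*(-1/30536) + 46173 = (4*83521)*(-1/30536) + 46173 = 334084*(-1/30536) + 46173 = -83521/7634 + 46173 = 352401161/7634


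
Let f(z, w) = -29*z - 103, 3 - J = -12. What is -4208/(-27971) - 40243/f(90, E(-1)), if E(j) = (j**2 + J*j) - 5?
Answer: 1137053257/75885323 ≈ 14.984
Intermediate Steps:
J = 15 (J = 3 - 1*(-12) = 3 + 12 = 15)
E(j) = -5 + j**2 + 15*j (E(j) = (j**2 + 15*j) - 5 = -5 + j**2 + 15*j)
f(z, w) = -103 - 29*z
-4208/(-27971) - 40243/f(90, E(-1)) = -4208/(-27971) - 40243/(-103 - 29*90) = -4208*(-1/27971) - 40243/(-103 - 2610) = 4208/27971 - 40243/(-2713) = 4208/27971 - 40243*(-1/2713) = 4208/27971 + 40243/2713 = 1137053257/75885323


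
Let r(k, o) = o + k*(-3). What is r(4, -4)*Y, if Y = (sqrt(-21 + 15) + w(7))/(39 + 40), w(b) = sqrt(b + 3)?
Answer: -16*sqrt(10)/79 - 16*I*sqrt(6)/79 ≈ -0.64046 - 0.4961*I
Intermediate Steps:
r(k, o) = o - 3*k
w(b) = sqrt(3 + b)
Y = sqrt(10)/79 + I*sqrt(6)/79 (Y = (sqrt(-21 + 15) + sqrt(3 + 7))/(39 + 40) = (sqrt(-6) + sqrt(10))/79 = (I*sqrt(6) + sqrt(10))*(1/79) = (sqrt(10) + I*sqrt(6))*(1/79) = sqrt(10)/79 + I*sqrt(6)/79 ≈ 0.040029 + 0.031006*I)
r(4, -4)*Y = (-4 - 3*4)*(sqrt(10)/79 + I*sqrt(6)/79) = (-4 - 12)*(sqrt(10)/79 + I*sqrt(6)/79) = -16*(sqrt(10)/79 + I*sqrt(6)/79) = -16*sqrt(10)/79 - 16*I*sqrt(6)/79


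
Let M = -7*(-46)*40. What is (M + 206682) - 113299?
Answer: 106263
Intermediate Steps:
M = 12880 (M = 322*40 = 12880)
(M + 206682) - 113299 = (12880 + 206682) - 113299 = 219562 - 113299 = 106263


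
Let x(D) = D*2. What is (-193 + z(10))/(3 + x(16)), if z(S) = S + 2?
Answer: -181/35 ≈ -5.1714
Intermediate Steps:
z(S) = 2 + S
x(D) = 2*D
(-193 + z(10))/(3 + x(16)) = (-193 + (2 + 10))/(3 + 2*16) = (-193 + 12)/(3 + 32) = -181/35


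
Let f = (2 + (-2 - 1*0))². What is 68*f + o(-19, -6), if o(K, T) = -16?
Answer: -16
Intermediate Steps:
f = 0 (f = (2 + (-2 + 0))² = (2 - 2)² = 0² = 0)
68*f + o(-19, -6) = 68*0 - 16 = 0 - 16 = -16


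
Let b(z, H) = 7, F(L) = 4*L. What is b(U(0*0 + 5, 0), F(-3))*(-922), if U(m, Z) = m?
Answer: -6454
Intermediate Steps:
b(U(0*0 + 5, 0), F(-3))*(-922) = 7*(-922) = -6454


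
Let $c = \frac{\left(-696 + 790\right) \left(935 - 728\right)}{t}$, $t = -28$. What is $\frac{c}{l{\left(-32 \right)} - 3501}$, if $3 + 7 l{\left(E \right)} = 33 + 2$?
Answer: $\frac{9729}{48950} \approx 0.19875$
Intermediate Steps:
$l{\left(E \right)} = \frac{32}{7}$ ($l{\left(E \right)} = - \frac{3}{7} + \frac{33 + 2}{7} = - \frac{3}{7} + \frac{1}{7} \cdot 35 = - \frac{3}{7} + 5 = \frac{32}{7}$)
$c = - \frac{9729}{14}$ ($c = \frac{\left(-696 + 790\right) \left(935 - 728\right)}{-28} = 94 \cdot 207 \left(- \frac{1}{28}\right) = 19458 \left(- \frac{1}{28}\right) = - \frac{9729}{14} \approx -694.93$)
$\frac{c}{l{\left(-32 \right)} - 3501} = \frac{1}{\frac{32}{7} - 3501} \left(- \frac{9729}{14}\right) = \frac{1}{- \frac{24475}{7}} \left(- \frac{9729}{14}\right) = \left(- \frac{7}{24475}\right) \left(- \frac{9729}{14}\right) = \frac{9729}{48950}$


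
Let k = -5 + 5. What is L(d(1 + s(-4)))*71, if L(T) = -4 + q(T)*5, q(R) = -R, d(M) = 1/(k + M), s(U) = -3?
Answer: -213/2 ≈ -106.50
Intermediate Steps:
k = 0
d(M) = 1/M (d(M) = 1/(0 + M) = 1/M)
L(T) = -4 - 5*T (L(T) = -4 - T*5 = -4 - 5*T)
L(d(1 + s(-4)))*71 = (-4 - 5/(1 - 3))*71 = (-4 - 5/(-2))*71 = (-4 - 5*(-½))*71 = (-4 + 5/2)*71 = -3/2*71 = -213/2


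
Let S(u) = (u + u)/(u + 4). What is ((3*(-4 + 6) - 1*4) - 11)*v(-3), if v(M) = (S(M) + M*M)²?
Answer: -81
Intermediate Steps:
S(u) = 2*u/(4 + u) (S(u) = (2*u)/(4 + u) = 2*u/(4 + u))
v(M) = (M² + 2*M/(4 + M))² (v(M) = (2*M/(4 + M) + M*M)² = (2*M/(4 + M) + M²)² = (M² + 2*M/(4 + M))²)
((3*(-4 + 6) - 1*4) - 11)*v(-3) = ((3*(-4 + 6) - 1*4) - 11)*((-3)²*(2 - 3*(4 - 3))²/(4 - 3)²) = ((3*2 - 4) - 11)*(9*(2 - 3*1)²/1²) = ((6 - 4) - 11)*(9*(2 - 3)²*1) = (2 - 11)*(9*(-1)²*1) = -81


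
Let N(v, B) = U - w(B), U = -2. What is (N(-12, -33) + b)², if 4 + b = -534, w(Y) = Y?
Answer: 257049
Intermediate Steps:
b = -538 (b = -4 - 534 = -538)
N(v, B) = -2 - B
(N(-12, -33) + b)² = ((-2 - 1*(-33)) - 538)² = ((-2 + 33) - 538)² = (31 - 538)² = (-507)² = 257049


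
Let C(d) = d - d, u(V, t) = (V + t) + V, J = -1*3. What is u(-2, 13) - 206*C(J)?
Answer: 9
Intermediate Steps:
J = -3
u(V, t) = t + 2*V
C(d) = 0
u(-2, 13) - 206*C(J) = (13 + 2*(-2)) - 206*0 = (13 - 4) + 0 = 9 + 0 = 9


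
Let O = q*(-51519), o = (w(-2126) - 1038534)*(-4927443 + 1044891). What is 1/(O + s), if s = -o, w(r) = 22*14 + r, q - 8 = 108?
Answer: -1/4039226714508 ≈ -2.4757e-13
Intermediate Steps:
q = 116 (q = 8 + 108 = 116)
w(r) = 308 + r
o = 4039220738304 (o = ((308 - 2126) - 1038534)*(-4927443 + 1044891) = (-1818 - 1038534)*(-3882552) = -1040352*(-3882552) = 4039220738304)
O = -5976204 (O = 116*(-51519) = -5976204)
s = -4039220738304 (s = -1*4039220738304 = -4039220738304)
1/(O + s) = 1/(-5976204 - 4039220738304) = 1/(-4039226714508) = -1/4039226714508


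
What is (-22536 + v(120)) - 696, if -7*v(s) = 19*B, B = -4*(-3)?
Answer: -162852/7 ≈ -23265.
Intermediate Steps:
B = 12
v(s) = -228/7 (v(s) = -19*12/7 = -⅐*228 = -228/7)
(-22536 + v(120)) - 696 = (-22536 - 228/7) - 696 = -157980/7 - 696 = -162852/7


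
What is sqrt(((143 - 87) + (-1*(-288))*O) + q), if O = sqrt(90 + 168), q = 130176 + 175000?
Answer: 4*sqrt(19077 + 18*sqrt(258)) ≈ 556.65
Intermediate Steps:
q = 305176
O = sqrt(258) ≈ 16.062
sqrt(((143 - 87) + (-1*(-288))*O) + q) = sqrt(((143 - 87) + (-1*(-288))*sqrt(258)) + 305176) = sqrt((56 + 288*sqrt(258)) + 305176) = sqrt(305232 + 288*sqrt(258))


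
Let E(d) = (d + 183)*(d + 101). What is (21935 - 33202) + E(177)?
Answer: 88813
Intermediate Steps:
E(d) = (101 + d)*(183 + d) (E(d) = (183 + d)*(101 + d) = (101 + d)*(183 + d))
(21935 - 33202) + E(177) = (21935 - 33202) + (18483 + 177² + 284*177) = -11267 + (18483 + 31329 + 50268) = -11267 + 100080 = 88813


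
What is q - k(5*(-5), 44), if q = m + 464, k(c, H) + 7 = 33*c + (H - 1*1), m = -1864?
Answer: -611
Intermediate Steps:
k(c, H) = -8 + H + 33*c (k(c, H) = -7 + (33*c + (H - 1*1)) = -7 + (33*c + (H - 1)) = -7 + (33*c + (-1 + H)) = -7 + (-1 + H + 33*c) = -8 + H + 33*c)
q = -1400 (q = -1864 + 464 = -1400)
q - k(5*(-5), 44) = -1400 - (-8 + 44 + 33*(5*(-5))) = -1400 - (-8 + 44 + 33*(-25)) = -1400 - (-8 + 44 - 825) = -1400 - 1*(-789) = -1400 + 789 = -611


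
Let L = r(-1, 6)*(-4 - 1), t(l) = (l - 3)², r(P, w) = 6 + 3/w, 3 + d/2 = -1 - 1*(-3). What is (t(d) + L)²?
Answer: 225/4 ≈ 56.250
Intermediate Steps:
d = -2 (d = -6 + 2*(-1 - 1*(-3)) = -6 + 2*(-1 + 3) = -6 + 2*2 = -6 + 4 = -2)
t(l) = (-3 + l)²
L = -65/2 (L = (6 + 3/6)*(-4 - 1) = (6 + 3*(⅙))*(-5) = (6 + ½)*(-5) = (13/2)*(-5) = -65/2 ≈ -32.500)
(t(d) + L)² = ((-3 - 2)² - 65/2)² = ((-5)² - 65/2)² = (25 - 65/2)² = (-15/2)² = 225/4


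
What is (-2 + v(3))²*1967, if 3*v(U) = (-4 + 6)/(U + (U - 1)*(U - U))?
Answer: 503552/81 ≈ 6216.7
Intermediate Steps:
v(U) = 2/(3*U) (v(U) = ((-4 + 6)/(U + (U - 1)*(U - U)))/3 = (2/(U + (-1 + U)*0))/3 = (2/(U + 0))/3 = (2/U)/3 = 2/(3*U))
(-2 + v(3))²*1967 = (-2 + (⅔)/3)²*1967 = (-2 + (⅔)*(⅓))²*1967 = (-2 + 2/9)²*1967 = (-16/9)²*1967 = (256/81)*1967 = 503552/81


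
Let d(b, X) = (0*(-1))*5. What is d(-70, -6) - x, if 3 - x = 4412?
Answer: 4409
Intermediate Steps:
x = -4409 (x = 3 - 1*4412 = 3 - 4412 = -4409)
d(b, X) = 0 (d(b, X) = 0*5 = 0)
d(-70, -6) - x = 0 - 1*(-4409) = 0 + 4409 = 4409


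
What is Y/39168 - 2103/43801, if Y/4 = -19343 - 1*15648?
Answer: -1553233367/428899392 ≈ -3.6214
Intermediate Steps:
Y = -139964 (Y = 4*(-19343 - 1*15648) = 4*(-19343 - 15648) = 4*(-34991) = -139964)
Y/39168 - 2103/43801 = -139964/39168 - 2103/43801 = -139964*1/39168 - 2103*1/43801 = -34991/9792 - 2103/43801 = -1553233367/428899392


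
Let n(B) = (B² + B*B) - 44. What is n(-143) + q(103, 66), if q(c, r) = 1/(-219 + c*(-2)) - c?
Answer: 17319174/425 ≈ 40751.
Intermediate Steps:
q(c, r) = 1/(-219 - 2*c) - c
n(B) = -44 + 2*B² (n(B) = (B² + B²) - 44 = 2*B² - 44 = -44 + 2*B²)
n(-143) + q(103, 66) = (-44 + 2*(-143)²) + (-1 - 219*103 - 2*103²)/(219 + 2*103) = (-44 + 2*20449) + (-1 - 22557 - 2*10609)/(219 + 206) = (-44 + 40898) + (-1 - 22557 - 21218)/425 = 40854 + (1/425)*(-43776) = 40854 - 43776/425 = 17319174/425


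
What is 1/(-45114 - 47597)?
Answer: -1/92711 ≈ -1.0786e-5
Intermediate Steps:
1/(-45114 - 47597) = 1/(-92711) = -1/92711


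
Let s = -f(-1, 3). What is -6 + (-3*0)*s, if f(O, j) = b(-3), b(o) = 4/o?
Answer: -6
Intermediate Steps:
f(O, j) = -4/3 (f(O, j) = 4/(-3) = 4*(-1/3) = -4/3)
s = 4/3 (s = -1*(-4/3) = 4/3 ≈ 1.3333)
-6 + (-3*0)*s = -6 - 3*0*(4/3) = -6 + 0*(4/3) = -6 + 0 = -6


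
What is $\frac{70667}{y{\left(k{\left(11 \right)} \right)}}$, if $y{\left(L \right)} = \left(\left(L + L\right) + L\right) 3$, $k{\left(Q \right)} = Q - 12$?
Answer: $- \frac{70667}{9} \approx -7851.9$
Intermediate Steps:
$k{\left(Q \right)} = -12 + Q$
$y{\left(L \right)} = 9 L$ ($y{\left(L \right)} = \left(2 L + L\right) 3 = 3 L 3 = 9 L$)
$\frac{70667}{y{\left(k{\left(11 \right)} \right)}} = \frac{70667}{9 \left(-12 + 11\right)} = \frac{70667}{9 \left(-1\right)} = \frac{70667}{-9} = 70667 \left(- \frac{1}{9}\right) = - \frac{70667}{9}$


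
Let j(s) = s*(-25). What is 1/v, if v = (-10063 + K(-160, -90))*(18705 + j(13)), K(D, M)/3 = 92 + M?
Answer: -1/184847660 ≈ -5.4099e-9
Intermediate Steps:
j(s) = -25*s
K(D, M) = 276 + 3*M (K(D, M) = 3*(92 + M) = 276 + 3*M)
v = -184847660 (v = (-10063 + (276 + 3*(-90)))*(18705 - 25*13) = (-10063 + (276 - 270))*(18705 - 325) = (-10063 + 6)*18380 = -10057*18380 = -184847660)
1/v = 1/(-184847660) = -1/184847660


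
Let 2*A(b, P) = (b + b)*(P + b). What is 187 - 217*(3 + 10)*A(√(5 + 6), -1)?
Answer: -30844 + 2821*√11 ≈ -21488.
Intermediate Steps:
A(b, P) = b*(P + b) (A(b, P) = ((b + b)*(P + b))/2 = ((2*b)*(P + b))/2 = (2*b*(P + b))/2 = b*(P + b))
187 - 217*(3 + 10)*A(√(5 + 6), -1) = 187 - 217*(3 + 10)*√(5 + 6)*(-1 + √(5 + 6)) = 187 - 2821*√11*(-1 + √11)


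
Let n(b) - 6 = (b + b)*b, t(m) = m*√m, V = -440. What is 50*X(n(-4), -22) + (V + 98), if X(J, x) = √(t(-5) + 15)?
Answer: -342 + 50*√(15 - 5*I*√5) ≈ -136.73 - 68.083*I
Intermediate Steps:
t(m) = m^(3/2)
n(b) = 6 + 2*b² (n(b) = 6 + (b + b)*b = 6 + (2*b)*b = 6 + 2*b²)
X(J, x) = √(15 - 5*I*√5) (X(J, x) = √((-5)^(3/2) + 15) = √(-5*I*√5 + 15) = √(15 - 5*I*√5))
50*X(n(-4), -22) + (V + 98) = 50*√(15 - 5*I*√5) + (-440 + 98) = 50*√(15 - 5*I*√5) - 342 = -342 + 50*√(15 - 5*I*√5)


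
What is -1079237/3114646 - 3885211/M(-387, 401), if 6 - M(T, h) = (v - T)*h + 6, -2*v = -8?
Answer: 11931842251839/488348460986 ≈ 24.433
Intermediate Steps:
v = 4 (v = -½*(-8) = 4)
M(T, h) = -h*(4 - T) (M(T, h) = 6 - ((4 - T)*h + 6) = 6 - (h*(4 - T) + 6) = 6 - (6 + h*(4 - T)) = 6 + (-6 - h*(4 - T)) = -h*(4 - T))
-1079237/3114646 - 3885211/M(-387, 401) = -1079237/3114646 - 3885211*1/(401*(-4 - 387)) = -1079237*1/3114646 - 3885211/(401*(-391)) = -1079237/3114646 - 3885211/(-156791) = -1079237/3114646 - 3885211*(-1/156791) = -1079237/3114646 + 3885211/156791 = 11931842251839/488348460986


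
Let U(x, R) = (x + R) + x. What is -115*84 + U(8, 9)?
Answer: -9635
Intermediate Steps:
U(x, R) = R + 2*x (U(x, R) = (R + x) + x = R + 2*x)
-115*84 + U(8, 9) = -115*84 + (9 + 2*8) = -9660 + (9 + 16) = -9660 + 25 = -9635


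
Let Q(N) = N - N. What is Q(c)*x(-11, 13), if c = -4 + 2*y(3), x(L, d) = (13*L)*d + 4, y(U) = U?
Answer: 0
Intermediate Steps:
x(L, d) = 4 + 13*L*d (x(L, d) = 13*L*d + 4 = 4 + 13*L*d)
c = 2 (c = -4 + 2*3 = -4 + 6 = 2)
Q(N) = 0
Q(c)*x(-11, 13) = 0*(4 + 13*(-11)*13) = 0*(4 - 1859) = 0*(-1855) = 0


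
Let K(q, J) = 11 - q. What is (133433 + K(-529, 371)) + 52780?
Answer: 186753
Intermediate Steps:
(133433 + K(-529, 371)) + 52780 = (133433 + (11 - 1*(-529))) + 52780 = (133433 + (11 + 529)) + 52780 = (133433 + 540) + 52780 = 133973 + 52780 = 186753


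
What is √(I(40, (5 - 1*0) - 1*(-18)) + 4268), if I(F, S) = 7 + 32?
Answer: √4307 ≈ 65.628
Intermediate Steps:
I(F, S) = 39
√(I(40, (5 - 1*0) - 1*(-18)) + 4268) = √(39 + 4268) = √4307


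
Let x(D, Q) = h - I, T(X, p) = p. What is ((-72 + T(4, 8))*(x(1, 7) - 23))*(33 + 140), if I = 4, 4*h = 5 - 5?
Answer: 298944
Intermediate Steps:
h = 0 (h = (5 - 5)/4 = (¼)*0 = 0)
x(D, Q) = -4 (x(D, Q) = 0 - 1*4 = 0 - 4 = -4)
((-72 + T(4, 8))*(x(1, 7) - 23))*(33 + 140) = ((-72 + 8)*(-4 - 23))*(33 + 140) = -64*(-27)*173 = 1728*173 = 298944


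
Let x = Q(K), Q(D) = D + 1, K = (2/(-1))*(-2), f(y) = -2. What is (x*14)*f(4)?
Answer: -140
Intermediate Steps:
K = 4 (K = (2*(-1))*(-2) = -2*(-2) = 4)
Q(D) = 1 + D
x = 5 (x = 1 + 4 = 5)
(x*14)*f(4) = (5*14)*(-2) = 70*(-2) = -140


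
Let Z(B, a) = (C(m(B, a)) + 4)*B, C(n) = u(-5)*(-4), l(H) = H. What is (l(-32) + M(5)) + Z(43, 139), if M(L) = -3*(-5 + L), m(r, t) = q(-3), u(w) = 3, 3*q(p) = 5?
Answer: -376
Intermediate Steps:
q(p) = 5/3 (q(p) = (⅓)*5 = 5/3)
m(r, t) = 5/3
C(n) = -12 (C(n) = 3*(-4) = -12)
M(L) = 15 - 3*L
Z(B, a) = -8*B (Z(B, a) = (-12 + 4)*B = -8*B)
(l(-32) + M(5)) + Z(43, 139) = (-32 + (15 - 3*5)) - 8*43 = (-32 + (15 - 15)) - 344 = (-32 + 0) - 344 = -32 - 344 = -376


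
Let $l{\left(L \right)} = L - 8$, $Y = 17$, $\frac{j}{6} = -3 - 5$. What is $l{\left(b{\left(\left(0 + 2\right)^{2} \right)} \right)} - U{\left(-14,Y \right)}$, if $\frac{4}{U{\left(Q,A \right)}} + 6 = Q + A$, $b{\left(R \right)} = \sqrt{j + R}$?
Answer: $- \frac{20}{3} + 2 i \sqrt{11} \approx -6.6667 + 6.6332 i$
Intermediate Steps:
$j = -48$ ($j = 6 \left(-3 - 5\right) = 6 \left(-8\right) = -48$)
$b{\left(R \right)} = \sqrt{-48 + R}$
$l{\left(L \right)} = -8 + L$ ($l{\left(L \right)} = L - 8 = -8 + L$)
$U{\left(Q,A \right)} = \frac{4}{-6 + A + Q}$ ($U{\left(Q,A \right)} = \frac{4}{-6 + \left(Q + A\right)} = \frac{4}{-6 + \left(A + Q\right)} = \frac{4}{-6 + A + Q}$)
$l{\left(b{\left(\left(0 + 2\right)^{2} \right)} \right)} - U{\left(-14,Y \right)} = \left(-8 + \sqrt{-48 + \left(0 + 2\right)^{2}}\right) - \frac{4}{-6 + 17 - 14} = \left(-8 + \sqrt{-48 + 2^{2}}\right) - \frac{4}{-3} = \left(-8 + \sqrt{-48 + 4}\right) - 4 \left(- \frac{1}{3}\right) = \left(-8 + \sqrt{-44}\right) - - \frac{4}{3} = \left(-8 + 2 i \sqrt{11}\right) + \frac{4}{3} = - \frac{20}{3} + 2 i \sqrt{11}$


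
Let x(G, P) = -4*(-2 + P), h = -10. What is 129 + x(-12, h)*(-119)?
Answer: -5583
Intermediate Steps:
x(G, P) = 8 - 4*P
129 + x(-12, h)*(-119) = 129 + (8 - 4*(-10))*(-119) = 129 + (8 + 40)*(-119) = 129 + 48*(-119) = 129 - 5712 = -5583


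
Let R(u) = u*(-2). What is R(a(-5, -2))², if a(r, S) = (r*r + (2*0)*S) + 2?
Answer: 2916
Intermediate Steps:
a(r, S) = 2 + r² (a(r, S) = (r² + 0*S) + 2 = (r² + 0) + 2 = r² + 2 = 2 + r²)
R(u) = -2*u
R(a(-5, -2))² = (-2*(2 + (-5)²))² = (-2*(2 + 25))² = (-2*27)² = (-54)² = 2916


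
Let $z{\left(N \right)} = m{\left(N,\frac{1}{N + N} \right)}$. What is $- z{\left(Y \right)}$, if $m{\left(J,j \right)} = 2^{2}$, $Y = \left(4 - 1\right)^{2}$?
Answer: $-4$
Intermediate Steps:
$Y = 9$ ($Y = 3^{2} = 9$)
$m{\left(J,j \right)} = 4$
$z{\left(N \right)} = 4$
$- z{\left(Y \right)} = \left(-1\right) 4 = -4$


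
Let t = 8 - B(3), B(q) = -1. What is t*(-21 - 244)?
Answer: -2385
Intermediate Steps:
t = 9 (t = 8 - 1*(-1) = 8 + 1 = 9)
t*(-21 - 244) = 9*(-21 - 244) = 9*(-265) = -2385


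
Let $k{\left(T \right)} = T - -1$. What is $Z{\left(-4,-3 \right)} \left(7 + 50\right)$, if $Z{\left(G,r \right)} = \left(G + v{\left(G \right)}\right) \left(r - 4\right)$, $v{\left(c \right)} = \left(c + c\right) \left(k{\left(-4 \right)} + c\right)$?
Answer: $-20748$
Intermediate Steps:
$k{\left(T \right)} = 1 + T$ ($k{\left(T \right)} = T + 1 = 1 + T$)
$v{\left(c \right)} = 2 c \left(-3 + c\right)$ ($v{\left(c \right)} = \left(c + c\right) \left(\left(1 - 4\right) + c\right) = 2 c \left(-3 + c\right)$)
$Z{\left(G,r \right)} = \left(-4 + r\right) \left(G + 2 G \left(-3 + G\right)\right)$ ($Z{\left(G,r \right)} = \left(G + 2 G \left(-3 + G\right)\right) \left(r - 4\right) = \left(G + 2 G \left(-3 + G\right)\right) \left(-4 + r\right) = \left(-4 + r\right) \left(G + 2 G \left(-3 + G\right)\right)$)
$Z{\left(-4,-3 \right)} \left(7 + 50\right) = - 4 \left(20 - 3 - -32 + 2 \left(-3\right) \left(-3 - 4\right)\right) \left(7 + 50\right) = - 4 \left(20 - 3 + 32 + 2 \left(-3\right) \left(-7\right)\right) 57 = - 4 \left(20 - 3 + 32 + 42\right) 57 = \left(-4\right) 91 \cdot 57 = \left(-364\right) 57 = -20748$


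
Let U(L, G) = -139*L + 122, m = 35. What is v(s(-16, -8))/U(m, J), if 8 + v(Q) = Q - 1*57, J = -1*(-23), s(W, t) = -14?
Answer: 79/4743 ≈ 0.016656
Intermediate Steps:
J = 23
v(Q) = -65 + Q (v(Q) = -8 + (Q - 1*57) = -8 + (Q - 57) = -8 + (-57 + Q) = -65 + Q)
U(L, G) = 122 - 139*L
v(s(-16, -8))/U(m, J) = (-65 - 14)/(122 - 139*35) = -79/(122 - 4865) = -79/(-4743) = -79*(-1/4743) = 79/4743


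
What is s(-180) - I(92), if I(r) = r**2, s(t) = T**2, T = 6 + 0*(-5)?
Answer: -8428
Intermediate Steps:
T = 6 (T = 6 + 0 = 6)
s(t) = 36 (s(t) = 6**2 = 36)
s(-180) - I(92) = 36 - 1*92**2 = 36 - 1*8464 = 36 - 8464 = -8428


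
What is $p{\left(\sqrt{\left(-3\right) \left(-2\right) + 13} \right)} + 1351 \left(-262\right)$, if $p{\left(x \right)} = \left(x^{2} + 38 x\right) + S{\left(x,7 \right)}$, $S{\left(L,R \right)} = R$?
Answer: $-353936 + 38 \sqrt{19} \approx -3.5377 \cdot 10^{5}$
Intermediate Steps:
$p{\left(x \right)} = 7 + x^{2} + 38 x$ ($p{\left(x \right)} = \left(x^{2} + 38 x\right) + 7 = 7 + x^{2} + 38 x$)
$p{\left(\sqrt{\left(-3\right) \left(-2\right) + 13} \right)} + 1351 \left(-262\right) = \left(7 + \left(\sqrt{\left(-3\right) \left(-2\right) + 13}\right)^{2} + 38 \sqrt{\left(-3\right) \left(-2\right) + 13}\right) + 1351 \left(-262\right) = \left(7 + \left(\sqrt{6 + 13}\right)^{2} + 38 \sqrt{6 + 13}\right) - 353962 = \left(7 + \left(\sqrt{19}\right)^{2} + 38 \sqrt{19}\right) - 353962 = \left(7 + 19 + 38 \sqrt{19}\right) - 353962 = \left(26 + 38 \sqrt{19}\right) - 353962 = -353936 + 38 \sqrt{19}$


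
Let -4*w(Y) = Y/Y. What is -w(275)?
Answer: ¼ ≈ 0.25000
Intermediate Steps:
w(Y) = -¼ (w(Y) = -Y/(4*Y) = -¼*1 = -¼)
-w(275) = -1*(-¼) = ¼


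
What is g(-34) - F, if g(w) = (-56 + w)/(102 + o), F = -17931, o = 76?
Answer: 1595814/89 ≈ 17931.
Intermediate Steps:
g(w) = -28/89 + w/178 (g(w) = (-56 + w)/(102 + 76) = (-56 + w)/178 = (-56 + w)*(1/178) = -28/89 + w/178)
g(-34) - F = (-28/89 + (1/178)*(-34)) - 1*(-17931) = (-28/89 - 17/89) + 17931 = -45/89 + 17931 = 1595814/89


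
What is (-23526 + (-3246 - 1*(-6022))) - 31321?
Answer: -52071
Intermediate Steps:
(-23526 + (-3246 - 1*(-6022))) - 31321 = (-23526 + (-3246 + 6022)) - 31321 = (-23526 + 2776) - 31321 = -20750 - 31321 = -52071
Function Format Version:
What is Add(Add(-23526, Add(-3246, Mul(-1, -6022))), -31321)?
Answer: -52071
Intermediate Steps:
Add(Add(-23526, Add(-3246, Mul(-1, -6022))), -31321) = Add(Add(-23526, Add(-3246, 6022)), -31321) = Add(Add(-23526, 2776), -31321) = Add(-20750, -31321) = -52071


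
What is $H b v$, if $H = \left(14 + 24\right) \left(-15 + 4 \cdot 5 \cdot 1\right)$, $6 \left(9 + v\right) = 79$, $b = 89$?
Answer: $\frac{211375}{3} \approx 70458.0$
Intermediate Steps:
$v = \frac{25}{6}$ ($v = -9 + \frac{1}{6} \cdot 79 = -9 + \frac{79}{6} = \frac{25}{6} \approx 4.1667$)
$H = 190$ ($H = 38 \left(-15 + 20 \cdot 1\right) = 38 \left(-15 + 20\right) = 38 \cdot 5 = 190$)
$H b v = 190 \cdot 89 \cdot \frac{25}{6} = 16910 \cdot \frac{25}{6} = \frac{211375}{3}$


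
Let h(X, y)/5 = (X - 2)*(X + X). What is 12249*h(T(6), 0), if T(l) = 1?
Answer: -122490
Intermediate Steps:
h(X, y) = 10*X*(-2 + X) (h(X, y) = 5*((X - 2)*(X + X)) = 5*((-2 + X)*(2*X)) = 5*(2*X*(-2 + X)) = 10*X*(-2 + X))
12249*h(T(6), 0) = 12249*(10*1*(-2 + 1)) = 12249*(10*1*(-1)) = 12249*(-10) = -122490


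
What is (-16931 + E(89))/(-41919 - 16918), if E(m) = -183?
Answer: 17114/58837 ≈ 0.29087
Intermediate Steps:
(-16931 + E(89))/(-41919 - 16918) = (-16931 - 183)/(-41919 - 16918) = -17114/(-58837) = -17114*(-1/58837) = 17114/58837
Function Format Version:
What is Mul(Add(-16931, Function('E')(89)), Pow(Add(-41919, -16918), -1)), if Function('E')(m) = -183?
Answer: Rational(17114, 58837) ≈ 0.29087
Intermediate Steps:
Mul(Add(-16931, Function('E')(89)), Pow(Add(-41919, -16918), -1)) = Mul(Add(-16931, -183), Pow(Add(-41919, -16918), -1)) = Mul(-17114, Pow(-58837, -1)) = Mul(-17114, Rational(-1, 58837)) = Rational(17114, 58837)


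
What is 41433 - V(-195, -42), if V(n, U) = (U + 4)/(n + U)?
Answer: 9819583/237 ≈ 41433.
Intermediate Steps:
V(n, U) = (4 + U)/(U + n)
41433 - V(-195, -42) = 41433 - (4 - 42)/(-42 - 195) = 41433 - (-38)/(-237) = 41433 - (-1)*(-38)/237 = 41433 - 1*38/237 = 41433 - 38/237 = 9819583/237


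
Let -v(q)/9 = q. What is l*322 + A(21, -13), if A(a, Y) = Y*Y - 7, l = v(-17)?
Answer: 49428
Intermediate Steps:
v(q) = -9*q
l = 153 (l = -9*(-17) = 153)
A(a, Y) = -7 + Y**2 (A(a, Y) = Y**2 - 7 = -7 + Y**2)
l*322 + A(21, -13) = 153*322 + (-7 + (-13)**2) = 49266 + (-7 + 169) = 49266 + 162 = 49428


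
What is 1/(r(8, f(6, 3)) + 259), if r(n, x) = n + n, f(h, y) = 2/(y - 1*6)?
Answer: 1/275 ≈ 0.0036364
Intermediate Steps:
f(h, y) = 2/(-6 + y) (f(h, y) = 2/(y - 6) = 2/(-6 + y))
r(n, x) = 2*n
1/(r(8, f(6, 3)) + 259) = 1/(2*8 + 259) = 1/(16 + 259) = 1/275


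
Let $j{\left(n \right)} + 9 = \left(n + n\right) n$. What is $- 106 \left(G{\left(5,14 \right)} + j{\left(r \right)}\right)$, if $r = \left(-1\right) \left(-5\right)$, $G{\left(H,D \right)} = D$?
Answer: $-5830$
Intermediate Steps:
$r = 5$
$j{\left(n \right)} = -9 + 2 n^{2}$ ($j{\left(n \right)} = -9 + \left(n + n\right) n = -9 + 2 n n = -9 + 2 n^{2}$)
$- 106 \left(G{\left(5,14 \right)} + j{\left(r \right)}\right) = - 106 \left(14 - \left(9 - 2 \cdot 5^{2}\right)\right) = - 106 \left(14 + \left(-9 + 2 \cdot 25\right)\right) = - 106 \left(14 + \left(-9 + 50\right)\right) = - 106 \left(14 + 41\right) = \left(-106\right) 55 = -5830$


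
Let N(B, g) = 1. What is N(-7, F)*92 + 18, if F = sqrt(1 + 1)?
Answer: 110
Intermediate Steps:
F = sqrt(2) ≈ 1.4142
N(-7, F)*92 + 18 = 1*92 + 18 = 92 + 18 = 110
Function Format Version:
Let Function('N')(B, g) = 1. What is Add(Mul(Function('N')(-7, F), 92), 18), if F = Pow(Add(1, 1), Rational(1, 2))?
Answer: 110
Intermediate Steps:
F = Pow(2, Rational(1, 2)) ≈ 1.4142
Add(Mul(Function('N')(-7, F), 92), 18) = Add(Mul(1, 92), 18) = Add(92, 18) = 110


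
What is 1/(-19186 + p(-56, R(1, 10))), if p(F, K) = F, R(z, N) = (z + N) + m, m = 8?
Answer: -1/19242 ≈ -5.1970e-5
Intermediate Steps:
R(z, N) = 8 + N + z (R(z, N) = (z + N) + 8 = (N + z) + 8 = 8 + N + z)
1/(-19186 + p(-56, R(1, 10))) = 1/(-19186 - 56) = 1/(-19242) = -1/19242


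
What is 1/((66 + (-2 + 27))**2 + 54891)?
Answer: 1/63172 ≈ 1.5830e-5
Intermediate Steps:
1/((66 + (-2 + 27))**2 + 54891) = 1/((66 + 25)**2 + 54891) = 1/(91**2 + 54891) = 1/(8281 + 54891) = 1/63172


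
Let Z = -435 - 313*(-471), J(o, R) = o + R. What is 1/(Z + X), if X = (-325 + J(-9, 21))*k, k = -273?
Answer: 1/232437 ≈ 4.3022e-6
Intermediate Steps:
J(o, R) = R + o
X = 85449 (X = (-325 + (21 - 9))*(-273) = (-325 + 12)*(-273) = -313*(-273) = 85449)
Z = 146988 (Z = -435 + 147423 = 146988)
1/(Z + X) = 1/(146988 + 85449) = 1/232437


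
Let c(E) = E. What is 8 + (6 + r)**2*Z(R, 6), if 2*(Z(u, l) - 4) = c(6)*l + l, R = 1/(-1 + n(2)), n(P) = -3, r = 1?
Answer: 1233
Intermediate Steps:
R = -1/4 (R = 1/(-1 - 3) = 1/(-4) = -1/4 ≈ -0.25000)
Z(u, l) = 4 + 7*l/2 (Z(u, l) = 4 + (6*l + l)/2 = 4 + (7*l)/2 = 4 + 7*l/2)
8 + (6 + r)**2*Z(R, 6) = 8 + (6 + 1)**2*(4 + (7/2)*6) = 8 + 7**2*(4 + 21) = 8 + 49*25 = 8 + 1225 = 1233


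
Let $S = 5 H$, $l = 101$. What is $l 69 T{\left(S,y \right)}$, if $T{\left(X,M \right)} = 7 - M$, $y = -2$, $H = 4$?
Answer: $62721$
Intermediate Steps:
$S = 20$ ($S = 5 \cdot 4 = 20$)
$l 69 T{\left(S,y \right)} = 101 \cdot 69 \left(7 - -2\right) = 6969 \left(7 + 2\right) = 6969 \cdot 9 = 62721$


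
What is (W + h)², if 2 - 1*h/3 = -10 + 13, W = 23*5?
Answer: 12544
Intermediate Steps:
W = 115
h = -3 (h = 6 - 3*(-10 + 13) = 6 - 3*3 = 6 - 9 = -3)
(W + h)² = (115 - 3)² = 112² = 12544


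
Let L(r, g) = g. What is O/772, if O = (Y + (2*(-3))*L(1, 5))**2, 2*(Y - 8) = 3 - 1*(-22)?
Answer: 361/3088 ≈ 0.11690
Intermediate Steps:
Y = 41/2 (Y = 8 + (3 - 1*(-22))/2 = 8 + (3 + 22)/2 = 8 + (1/2)*25 = 8 + 25/2 = 41/2 ≈ 20.500)
O = 361/4 (O = (41/2 + (2*(-3))*5)**2 = (41/2 - 6*5)**2 = (41/2 - 30)**2 = (-19/2)**2 = 361/4 ≈ 90.250)
O/772 = (361/4)/772 = (361/4)*(1/772) = 361/3088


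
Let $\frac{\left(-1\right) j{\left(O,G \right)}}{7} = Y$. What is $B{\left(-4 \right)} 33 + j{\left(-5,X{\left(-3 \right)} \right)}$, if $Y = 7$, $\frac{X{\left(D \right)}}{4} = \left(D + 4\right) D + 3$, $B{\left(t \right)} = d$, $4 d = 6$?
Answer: $\frac{1}{2} \approx 0.5$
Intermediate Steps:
$d = \frac{3}{2}$ ($d = \frac{1}{4} \cdot 6 = \frac{3}{2} \approx 1.5$)
$B{\left(t \right)} = \frac{3}{2}$
$X{\left(D \right)} = 12 + 4 D \left(4 + D\right)$ ($X{\left(D \right)} = 4 \left(\left(D + 4\right) D + 3\right) = 4 \left(\left(4 + D\right) D + 3\right) = 4 \left(D \left(4 + D\right) + 3\right) = 4 \left(3 + D \left(4 + D\right)\right) = 12 + 4 D \left(4 + D\right)$)
$j{\left(O,G \right)} = -49$ ($j{\left(O,G \right)} = \left(-7\right) 7 = -49$)
$B{\left(-4 \right)} 33 + j{\left(-5,X{\left(-3 \right)} \right)} = \frac{3}{2} \cdot 33 - 49 = \frac{99}{2} - 49 = \frac{1}{2}$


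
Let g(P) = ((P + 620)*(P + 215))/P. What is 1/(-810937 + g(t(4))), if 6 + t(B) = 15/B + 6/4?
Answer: -12/11854033 ≈ -1.0123e-6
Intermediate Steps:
t(B) = -9/2 + 15/B (t(B) = -6 + (15/B + 6/4) = -6 + (15/B + 6*(1/4)) = -6 + (15/B + 3/2) = -6 + (3/2 + 15/B) = -9/2 + 15/B)
g(P) = (215 + P)*(620 + P)/P (g(P) = ((620 + P)*(215 + P))/P = ((215 + P)*(620 + P))/P = (215 + P)*(620 + P)/P)
1/(-810937 + g(t(4))) = 1/(-810937 + (835 + (-9/2 + 15/4) + 133300/(-9/2 + 15/4))) = 1/(-810937 + (835 - 3/4 + 133300/(-3/4))) = 1/(-810937 + (835 - 3/4 + 133300*(-4/3))) = 1/(-810937 + (835 - 3/4 - 533200/3)) = 1/(-810937 - 2122789/12) = 1/(-11854033/12) = -12/11854033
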